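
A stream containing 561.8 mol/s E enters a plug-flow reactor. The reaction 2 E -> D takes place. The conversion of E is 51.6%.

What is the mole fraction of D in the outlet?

0.348

E reacted = 0.516 × 561.8 = 289.9 mol/s; ν_E = −2, so ξ = 289.9/2 = 144.9 mol/s.
Outlet amounts (n = n₀ + ν ξ):
  E: 561.8 − 2(144.9) = 271.9
  D: 0 + 1(144.9) = 144.9
Total out = 416.9 mol/s; y_D = 144.9 / 416.9 = 0.3477.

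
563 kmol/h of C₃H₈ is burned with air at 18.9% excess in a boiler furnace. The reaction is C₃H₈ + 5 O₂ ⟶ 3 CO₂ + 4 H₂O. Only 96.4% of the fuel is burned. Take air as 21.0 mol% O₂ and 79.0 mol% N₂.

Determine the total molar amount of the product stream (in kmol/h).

Stoichiometric O₂ = 5 × 563 = 2815 kmol/h; O₂ fed = 2815 × 1.189 = 3347 kmol/h.
N₂ fed = 3347 × 79/21 = 12590 kmol/h.
Fuel reacted = 0.964 × 563 → ξ = 542.7 kmol/h.
Outlet (n = n₀ + ν ξ):
  C₃H₈: 563 − 1(542.7) = 20.27
  O₂: 3347 − 5(542.7) = 633.4
  N₂: 12590 (inert)
  CO₂: 0 + 3(542.7) = 1628
  H₂O: 0 + 4(542.7) = 2171
Total out = 20.27 + 633.4 + 12590 + 1628 + 2171 = 17040 kmol/h.

17000 kmol/h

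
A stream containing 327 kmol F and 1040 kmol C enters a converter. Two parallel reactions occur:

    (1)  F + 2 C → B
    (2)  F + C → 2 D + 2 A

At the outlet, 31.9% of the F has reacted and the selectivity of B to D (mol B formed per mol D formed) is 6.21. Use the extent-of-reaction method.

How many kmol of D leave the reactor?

Conversion of F: F consumed = 0.319 × 327 = 104.3 kmol = 1ξ₁ + 1ξ₂.
Selectivity: 1ξ₁ / (2ξ₂) = 6.21 → ξ₁ = 12.42 ξ₂.
Substitute: (1·12.42 + 1) ξ₂ = 104.3 → ξ₂ = 7.773 kmol, ξ₁ = 96.54 kmol.
Outlet amounts (n = n₀ + Σ ν·ξ):
  F: 327 − 1(96.54) − 1(7.773) = 222.7
  C: 1040 − 2(96.54) − 1(7.773) = 839.1
  B: 0 + 1(96.54) = 96.54
  D: 0 + 2(7.773) = 15.55
  A: 0 + 2(7.773) = 15.55

15.5 kmol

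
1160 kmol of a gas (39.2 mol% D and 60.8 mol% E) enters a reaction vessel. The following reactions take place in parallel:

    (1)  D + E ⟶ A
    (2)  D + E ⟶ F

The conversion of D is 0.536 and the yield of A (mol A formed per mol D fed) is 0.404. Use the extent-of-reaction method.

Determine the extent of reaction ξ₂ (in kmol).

ξ₂ = 60 kmol

Yield of A: 1ξ₁ / 454.7 = 0.404 → ξ₁ = 183.7 kmol.
Conversion of D: 1ξ₁ + 1ξ₂ = 0.536 × 454.7 = 243.7 → ξ₂ = 60.02 kmol.
Outlet amounts (n = n₀ + Σ ν·ξ):
  D: 454.7 − 1(183.7) − 1(60.02) = 211
  E: 705.3 − 1(183.7) − 1(60.02) = 461.6
  A: 0 + 1(183.7) = 183.7
  F: 0 + 1(60.02) = 60.02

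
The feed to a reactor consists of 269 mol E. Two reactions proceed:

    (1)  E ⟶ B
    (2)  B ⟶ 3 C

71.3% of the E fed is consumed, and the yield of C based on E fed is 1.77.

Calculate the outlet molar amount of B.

33.1 mol

Conversion of E: E consumed = 1ξ₁ = 0.713 × 269 → ξ₁ = 191.8 mol.
Yield of C: 3ξ₂ / 269 = 1.77 → ξ₂ = 158.7 mol.
Outlet amounts (n = n₀ + Σ ν·ξ):
  E: 269 − 1(191.8) = 77.2
  B: 0 + 1(191.8) − 1(158.7) = 33.09
  C: 0 + 3(158.7) = 476.1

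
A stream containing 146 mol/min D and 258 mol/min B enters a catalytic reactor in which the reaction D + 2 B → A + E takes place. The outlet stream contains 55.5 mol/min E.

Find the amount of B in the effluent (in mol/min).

147 mol/min

For E: n = n₀ + 1ξ → 55.5 = 0 + 1ξ, giving ξ = 55.5 mol/min.
Outlet amounts (n = n₀ + ν ξ):
  D: 146 − 1(55.5) = 90.5
  B: 258 − 2(55.5) = 147
  A: 0 + 1(55.5) = 55.5
  E: 0 + 1(55.5) = 55.5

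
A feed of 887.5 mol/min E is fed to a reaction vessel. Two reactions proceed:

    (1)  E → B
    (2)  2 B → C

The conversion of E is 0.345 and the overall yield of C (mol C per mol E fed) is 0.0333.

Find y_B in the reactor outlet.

Conversion of E: E consumed = 1ξ₁ = 0.345 × 887.5 → ξ₁ = 306.2 mol/min.
Yield of C: 1ξ₂ / 887.5 = 0.0333 → ξ₂ = 29.55 mol/min.
Outlet amounts (n = n₀ + Σ ν·ξ):
  E: 887.5 − 1(306.2) = 581.3
  B: 0 + 1(306.2) − 2(29.55) = 247.1
  C: 0 + 1(29.55) = 29.55
Total out = 857.9 mol/min; y_B = 247.1 / 857.9 = 0.288.

0.288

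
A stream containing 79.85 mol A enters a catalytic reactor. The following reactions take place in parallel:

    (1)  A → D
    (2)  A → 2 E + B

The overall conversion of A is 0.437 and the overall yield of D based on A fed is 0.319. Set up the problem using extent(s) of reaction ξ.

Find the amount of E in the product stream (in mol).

18.8 mol

Yield of D: 1ξ₁ / 79.85 = 0.319 → ξ₁ = 25.47 mol.
Conversion of A: 1ξ₁ + 1ξ₂ = 0.437 × 79.85 = 34.89 → ξ₂ = 9.422 mol.
Outlet amounts (n = n₀ + Σ ν·ξ):
  A: 79.85 − 1(25.47) − 1(9.422) = 44.96
  D: 0 + 1(25.47) = 25.47
  E: 0 + 2(9.422) = 18.84
  B: 0 + 1(9.422) = 9.422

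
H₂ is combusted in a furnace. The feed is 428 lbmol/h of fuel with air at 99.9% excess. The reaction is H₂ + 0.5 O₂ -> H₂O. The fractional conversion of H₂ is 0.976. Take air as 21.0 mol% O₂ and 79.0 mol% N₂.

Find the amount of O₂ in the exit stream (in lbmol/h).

Stoichiometric O₂ = 0.5 × 428 = 214 lbmol/h; O₂ fed = 214 × 1.999 = 427.8 lbmol/h.
N₂ fed = 427.8 × 79/21 = 1609 lbmol/h.
Fuel reacted = 0.976 × 428 → ξ = 417.7 lbmol/h.
Outlet (n = n₀ + ν ξ):
  H₂: 428 − 1(417.7) = 10.27
  O₂: 427.8 − 0.5(417.7) = 218.9
  N₂: 1609 (inert)
  H₂O: 0 + 1(417.7) = 417.7

219 lbmol/h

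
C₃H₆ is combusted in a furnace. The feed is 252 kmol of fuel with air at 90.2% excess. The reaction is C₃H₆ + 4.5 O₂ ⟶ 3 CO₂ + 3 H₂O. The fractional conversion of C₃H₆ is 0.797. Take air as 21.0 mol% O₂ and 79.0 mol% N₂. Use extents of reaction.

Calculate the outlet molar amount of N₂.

Stoichiometric O₂ = 4.5 × 252 = 1134 kmol; O₂ fed = 1134 × 1.902 = 2157 kmol.
N₂ fed = 2157 × 79/21 = 8114 kmol.
Fuel reacted = 0.797 × 252 → ξ = 200.8 kmol.
Outlet (n = n₀ + ν ξ):
  C₃H₆: 252 − 1(200.8) = 51.16
  O₂: 2157 − 4.5(200.8) = 1253
  N₂: 8114 (inert)
  CO₂: 0 + 3(200.8) = 602.5
  H₂O: 0 + 3(200.8) = 602.5

8110 kmol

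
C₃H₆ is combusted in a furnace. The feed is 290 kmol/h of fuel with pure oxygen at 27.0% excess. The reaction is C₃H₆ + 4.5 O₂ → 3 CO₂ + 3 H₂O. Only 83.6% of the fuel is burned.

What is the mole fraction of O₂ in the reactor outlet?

0.274

Stoichiometric O₂ = 4.5 × 290 = 1305 kmol/h; O₂ fed = 1305 × 1.270 = 1657 kmol/h.
Fuel reacted = 0.836 × 290 → ξ = 242.4 kmol/h.
Outlet (n = n₀ + ν ξ):
  C₃H₆: 290 − 1(242.4) = 47.56
  O₂: 1657 − 4.5(242.4) = 566.4
  CO₂: 0 + 3(242.4) = 727.3
  H₂O: 0 + 3(242.4) = 727.3
Total out = 2069 kmol/h; y_O₂ = 566.4 / 2069 = 0.2738.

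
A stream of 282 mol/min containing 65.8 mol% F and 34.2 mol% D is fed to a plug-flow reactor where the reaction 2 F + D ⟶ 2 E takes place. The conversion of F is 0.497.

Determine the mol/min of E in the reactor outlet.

F reacted = 0.497 × 185.6 = 92.22 mol/min; ν_F = −2, so ξ = 92.22/2 = 46.11 mol/min.
Outlet amounts (n = n₀ + ν ξ):
  F: 185.6 − 2(46.11) = 93.33
  D: 96.44 − 1(46.11) = 50.33
  E: 0 + 2(46.11) = 92.22

92.2 mol/min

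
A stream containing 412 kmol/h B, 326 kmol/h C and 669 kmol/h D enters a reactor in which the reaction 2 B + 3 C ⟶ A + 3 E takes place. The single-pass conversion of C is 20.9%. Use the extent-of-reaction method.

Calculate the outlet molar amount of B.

C reacted = 0.209 × 326 = 68.13 kmol/h; ν_C = −3, so ξ = 68.13/3 = 22.71 kmol/h.
Outlet amounts (n = n₀ + ν ξ):
  B: 412 − 2(22.71) = 366.6
  C: 326 − 3(22.71) = 257.9
  A: 0 + 1(22.71) = 22.71
  E: 0 + 3(22.71) = 68.13
  D: 669 (inert)

367 kmol/h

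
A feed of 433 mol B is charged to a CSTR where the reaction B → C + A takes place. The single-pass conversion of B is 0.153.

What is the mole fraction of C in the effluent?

B reacted = 0.153 × 433 = 66.25 mol; ν_B = −1, so ξ = 66.25/1 = 66.25 mol.
Outlet amounts (n = n₀ + ν ξ):
  B: 433 − 1(66.25) = 366.8
  C: 0 + 1(66.25) = 66.25
  A: 0 + 1(66.25) = 66.25
Total out = 499.2 mol; y_C = 66.25 / 499.2 = 0.1327.

0.133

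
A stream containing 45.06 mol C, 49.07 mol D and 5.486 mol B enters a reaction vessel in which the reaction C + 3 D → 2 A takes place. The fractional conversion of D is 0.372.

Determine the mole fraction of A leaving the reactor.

D reacted = 0.372 × 49.07 = 18.25 mol; ν_D = −3, so ξ = 18.25/3 = 6.085 mol.
Outlet amounts (n = n₀ + ν ξ):
  C: 45.06 − 1(6.085) = 38.98
  D: 49.07 − 3(6.085) = 30.82
  A: 0 + 2(6.085) = 12.17
  B: 5.486 (inert)
Total out = 87.45 mol; y_A = 12.17 / 87.45 = 0.1392.

0.139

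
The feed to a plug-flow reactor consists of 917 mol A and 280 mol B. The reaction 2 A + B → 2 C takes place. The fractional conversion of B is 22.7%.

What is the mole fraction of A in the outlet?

B reacted = 0.227 × 280 = 63.56 mol; ν_B = −1, so ξ = 63.56/1 = 63.56 mol.
Outlet amounts (n = n₀ + ν ξ):
  A: 917 − 2(63.56) = 789.9
  B: 280 − 1(63.56) = 216.4
  C: 0 + 2(63.56) = 127.1
Total out = 1133 mol; y_A = 789.9 / 1133 = 0.6969.

0.697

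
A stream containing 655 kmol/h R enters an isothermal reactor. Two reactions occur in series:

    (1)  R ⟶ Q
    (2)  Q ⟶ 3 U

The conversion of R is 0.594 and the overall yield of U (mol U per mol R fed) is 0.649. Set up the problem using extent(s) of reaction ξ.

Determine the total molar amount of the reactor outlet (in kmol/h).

938 kmol/h

Conversion of R: R consumed = 1ξ₁ = 0.594 × 655 → ξ₁ = 389.1 kmol/h.
Yield of U: 3ξ₂ / 655 = 0.649 → ξ₂ = 141.7 kmol/h.
Outlet amounts (n = n₀ + Σ ν·ξ):
  R: 655 − 1(389.1) = 265.9
  Q: 0 + 1(389.1) − 1(141.7) = 247.4
  U: 0 + 3(141.7) = 425.1
Total out = 265.9 + 247.4 + 425.1 = 938.4 kmol/h.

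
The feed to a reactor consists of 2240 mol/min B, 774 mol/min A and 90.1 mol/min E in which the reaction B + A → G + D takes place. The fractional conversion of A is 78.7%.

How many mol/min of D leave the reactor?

A reacted = 0.787 × 774 = 609.1 mol/min; ν_A = −1, so ξ = 609.1/1 = 609.1 mol/min.
Outlet amounts (n = n₀ + ν ξ):
  B: 2240 − 1(609.1) = 1631
  A: 774 − 1(609.1) = 164.9
  G: 0 + 1(609.1) = 609.1
  D: 0 + 1(609.1) = 609.1
  E: 90.1 (inert)

609 mol/min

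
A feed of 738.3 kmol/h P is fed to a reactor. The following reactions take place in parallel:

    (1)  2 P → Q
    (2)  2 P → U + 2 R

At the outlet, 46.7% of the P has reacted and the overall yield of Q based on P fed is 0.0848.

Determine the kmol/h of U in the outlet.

110 kmol/h

Yield of Q: 1ξ₁ / 738.3 = 0.0848 → ξ₁ = 62.61 kmol/h.
Conversion of P: 2ξ₁ + 2ξ₂ = 0.467 × 738.3 = 344.8 → ξ₂ = 109.8 kmol/h.
Outlet amounts (n = n₀ + Σ ν·ξ):
  P: 738.3 − 2(62.61) − 2(109.8) = 393.5
  Q: 0 + 1(62.61) = 62.61
  U: 0 + 1(109.8) = 109.8
  R: 0 + 2(109.8) = 219.6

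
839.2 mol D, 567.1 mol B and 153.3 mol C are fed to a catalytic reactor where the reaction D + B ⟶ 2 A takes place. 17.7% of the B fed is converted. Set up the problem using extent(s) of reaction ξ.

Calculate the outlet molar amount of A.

B reacted = 0.177 × 567.1 = 100.4 mol; ν_B = −1, so ξ = 100.4/1 = 100.4 mol.
Outlet amounts (n = n₀ + ν ξ):
  D: 839.2 − 1(100.4) = 738.8
  B: 567.1 − 1(100.4) = 466.7
  A: 0 + 2(100.4) = 200.8
  C: 153.3 (inert)

201 mol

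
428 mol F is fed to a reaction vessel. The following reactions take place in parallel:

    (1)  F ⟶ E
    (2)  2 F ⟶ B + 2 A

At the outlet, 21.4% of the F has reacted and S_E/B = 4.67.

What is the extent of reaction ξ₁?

Conversion of F: F consumed = 0.214 × 428 = 91.59 mol = 1ξ₁ + 2ξ₂.
Selectivity: 1ξ₁ / (1ξ₂) = 4.67 → ξ₁ = 4.67 ξ₂.
Substitute: (1·4.67 + 2) ξ₂ = 91.59 → ξ₂ = 13.73 mol, ξ₁ = 64.13 mol.
Outlet amounts (n = n₀ + Σ ν·ξ):
  F: 428 − 1(64.13) − 2(13.73) = 336.4
  E: 0 + 1(64.13) = 64.13
  B: 0 + 1(13.73) = 13.73
  A: 0 + 2(13.73) = 27.46

ξ₁ = 64.1 mol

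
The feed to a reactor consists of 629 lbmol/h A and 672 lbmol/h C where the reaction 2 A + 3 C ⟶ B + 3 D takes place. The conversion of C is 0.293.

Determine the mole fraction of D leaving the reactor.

0.159

C reacted = 0.293 × 672 = 196.9 lbmol/h; ν_C = −3, so ξ = 196.9/3 = 65.63 lbmol/h.
Outlet amounts (n = n₀ + ν ξ):
  A: 629 − 2(65.63) = 497.7
  C: 672 − 3(65.63) = 475.1
  B: 0 + 1(65.63) = 65.63
  D: 0 + 3(65.63) = 196.9
Total out = 1235 lbmol/h; y_D = 196.9 / 1235 = 0.1594.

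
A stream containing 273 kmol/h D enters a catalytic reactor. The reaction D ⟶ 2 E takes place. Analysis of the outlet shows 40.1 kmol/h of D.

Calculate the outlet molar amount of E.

466 kmol/h

For D: n = n₀ − 1ξ → 40.1 = 273 − 1ξ, giving ξ = 232.9 kmol/h.
Outlet amounts (n = n₀ + ν ξ):
  D: 273 − 1(232.9) = 40.1
  E: 0 + 2(232.9) = 465.8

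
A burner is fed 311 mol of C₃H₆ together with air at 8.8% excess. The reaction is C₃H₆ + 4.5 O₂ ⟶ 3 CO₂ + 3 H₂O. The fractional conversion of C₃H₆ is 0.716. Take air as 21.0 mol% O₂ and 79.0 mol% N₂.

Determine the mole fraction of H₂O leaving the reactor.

Stoichiometric O₂ = 4.5 × 311 = 1400 mol; O₂ fed = 1400 × 1.088 = 1523 mol.
N₂ fed = 1523 × 79/21 = 5728 mol.
Fuel reacted = 0.716 × 311 → ξ = 222.7 mol.
Outlet (n = n₀ + ν ξ):
  C₃H₆: 311 − 1(222.7) = 88.32
  O₂: 1523 − 4.5(222.7) = 520.6
  N₂: 5728 (inert)
  CO₂: 0 + 3(222.7) = 668
  H₂O: 0 + 3(222.7) = 668
Total out = 7673 mol; y_H₂O = 668 / 7673 = 0.08706.

0.0871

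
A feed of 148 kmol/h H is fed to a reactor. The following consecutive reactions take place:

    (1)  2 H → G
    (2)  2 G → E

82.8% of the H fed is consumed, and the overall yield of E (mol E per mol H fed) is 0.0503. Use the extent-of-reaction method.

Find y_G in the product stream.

0.585

Conversion of H: H consumed = 2ξ₁ = 0.828 × 148 → ξ₁ = 61.27 kmol/h.
Yield of E: 1ξ₂ / 148 = 0.0503 → ξ₂ = 7.444 kmol/h.
Outlet amounts (n = n₀ + Σ ν·ξ):
  H: 148 − 2(61.27) = 25.46
  G: 0 + 1(61.27) − 2(7.444) = 46.38
  E: 0 + 1(7.444) = 7.444
Total out = 79.28 kmol/h; y_G = 46.38 / 79.28 = 0.585.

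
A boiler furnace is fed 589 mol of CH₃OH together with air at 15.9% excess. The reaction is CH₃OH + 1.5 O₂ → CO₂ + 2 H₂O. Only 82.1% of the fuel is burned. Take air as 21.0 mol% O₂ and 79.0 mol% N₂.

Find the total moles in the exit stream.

5710 mol

Stoichiometric O₂ = 1.5 × 589 = 883.5 mol; O₂ fed = 883.5 × 1.159 = 1024 mol.
N₂ fed = 1024 × 79/21 = 3852 mol.
Fuel reacted = 0.821 × 589 → ξ = 483.6 mol.
Outlet (n = n₀ + ν ξ):
  CH₃OH: 589 − 1(483.6) = 105.4
  O₂: 1024 − 1.5(483.6) = 298.6
  N₂: 3852 (inert)
  CO₂: 0 + 1(483.6) = 483.6
  H₂O: 0 + 2(483.6) = 967.1
Total out = 105.4 + 298.6 + 3852 + 483.6 + 967.1 = 5707 mol.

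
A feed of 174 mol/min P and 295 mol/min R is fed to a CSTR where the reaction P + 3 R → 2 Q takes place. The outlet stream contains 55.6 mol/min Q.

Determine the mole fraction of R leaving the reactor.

0.512

For Q: n = n₀ + 2ξ → 55.6 = 0 + 2ξ, giving ξ = 27.8 mol/min.
Outlet amounts (n = n₀ + ν ξ):
  P: 174 − 1(27.8) = 146.2
  R: 295 − 3(27.8) = 211.6
  Q: 0 + 2(27.8) = 55.6
Total out = 413.4 mol/min; y_R = 211.6 / 413.4 = 0.5119.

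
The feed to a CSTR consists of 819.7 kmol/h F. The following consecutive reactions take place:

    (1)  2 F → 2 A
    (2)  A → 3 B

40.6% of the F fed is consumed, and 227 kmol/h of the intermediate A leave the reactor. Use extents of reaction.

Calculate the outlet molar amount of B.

317 kmol/h

Conversion of F: F consumed = 2ξ₁ = 0.406 × 819.7 → ξ₁ = 166.4 kmol/h.
A balance: n_A = 0 + 2ξ₁ − 1ξ₂ = 227 → ξ₂ = (2·166.4 − 227)/1 = 105.8 kmol/h.
Outlet amounts (n = n₀ + Σ ν·ξ):
  F: 819.7 − 2(166.4) = 486.9
  A: 0 + 2(166.4) − 1(105.8) = 227
  B: 0 + 3(105.8) = 317.4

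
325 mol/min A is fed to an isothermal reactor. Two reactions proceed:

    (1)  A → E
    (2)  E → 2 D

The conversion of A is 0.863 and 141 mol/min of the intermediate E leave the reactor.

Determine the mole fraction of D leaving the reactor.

0.601

Conversion of A: A consumed = 1ξ₁ = 0.863 × 325 → ξ₁ = 280.5 mol/min.
E balance: n_E = 0 + 1ξ₁ − 1ξ₂ = 141 → ξ₂ = (1·280.5 − 141)/1 = 139.5 mol/min.
Outlet amounts (n = n₀ + Σ ν·ξ):
  A: 325 − 1(280.5) = 44.52
  E: 0 + 1(280.5) − 1(139.5) = 141
  D: 0 + 2(139.5) = 279
Total out = 464.5 mol/min; y_D = 279 / 464.5 = 0.6006.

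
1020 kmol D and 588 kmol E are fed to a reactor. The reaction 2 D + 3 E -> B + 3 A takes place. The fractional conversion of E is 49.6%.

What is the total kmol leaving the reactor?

1510 kmol

E reacted = 0.496 × 588 = 291.6 kmol; ν_E = −3, so ξ = 291.6/3 = 97.22 kmol.
Outlet amounts (n = n₀ + ν ξ):
  D: 1020 − 2(97.22) = 825.6
  E: 588 − 3(97.22) = 296.4
  B: 0 + 1(97.22) = 97.22
  A: 0 + 3(97.22) = 291.6
Total out = 825.6 + 296.4 + 97.22 + 291.6 = 1511 kmol.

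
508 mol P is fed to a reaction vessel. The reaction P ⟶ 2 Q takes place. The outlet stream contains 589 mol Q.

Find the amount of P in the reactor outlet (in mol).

214 mol

For Q: n = n₀ + 2ξ → 589 = 0 + 2ξ, giving ξ = 294.5 mol.
Outlet amounts (n = n₀ + ν ξ):
  P: 508 − 1(294.5) = 213.5
  Q: 0 + 2(294.5) = 589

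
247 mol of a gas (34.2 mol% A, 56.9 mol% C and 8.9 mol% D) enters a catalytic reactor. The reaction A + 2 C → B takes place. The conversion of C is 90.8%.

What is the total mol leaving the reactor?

C reacted = 0.908 × 140.5 = 127.6 mol; ν_C = −2, so ξ = 127.6/2 = 63.81 mol.
Outlet amounts (n = n₀ + ν ξ):
  A: 84.47 − 1(63.81) = 20.67
  C: 140.5 − 2(63.81) = 12.93
  B: 0 + 1(63.81) = 63.81
  D: 21.98 (inert)
Total out = 20.67 + 12.93 + 63.81 + 21.98 = 119.4 mol.

119 mol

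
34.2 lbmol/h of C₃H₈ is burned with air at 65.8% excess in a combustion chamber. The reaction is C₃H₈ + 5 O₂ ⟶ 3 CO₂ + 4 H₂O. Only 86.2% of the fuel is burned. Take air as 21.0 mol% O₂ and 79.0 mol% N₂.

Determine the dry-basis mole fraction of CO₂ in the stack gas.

Stoichiometric O₂ = 5 × 34.2 = 171 lbmol/h; O₂ fed = 171 × 1.658 = 283.5 lbmol/h.
N₂ fed = 283.5 × 79/21 = 1067 lbmol/h.
Fuel reacted = 0.862 × 34.2 → ξ = 29.48 lbmol/h.
Outlet (n = n₀ + ν ξ):
  C₃H₈: 34.2 − 1(29.48) = 4.72
  O₂: 283.5 − 5(29.48) = 136.1
  N₂: 1067 (inert)
  CO₂: 0 + 3(29.48) = 88.44
  H₂O: 0 + 4(29.48) = 117.9
Dry total = 1296 lbmol/h; y_CO₂ (dry) = 88.44 / 1296 = 0.06825.

0.0682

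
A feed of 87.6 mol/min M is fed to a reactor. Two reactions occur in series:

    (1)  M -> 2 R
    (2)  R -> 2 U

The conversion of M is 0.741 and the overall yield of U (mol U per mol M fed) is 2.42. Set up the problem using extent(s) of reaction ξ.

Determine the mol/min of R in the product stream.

Conversion of M: M consumed = 1ξ₁ = 0.741 × 87.6 → ξ₁ = 64.91 mol/min.
Yield of U: 2ξ₂ / 87.6 = 2.42 → ξ₂ = 106 mol/min.
Outlet amounts (n = n₀ + Σ ν·ξ):
  M: 87.6 − 1(64.91) = 22.69
  R: 0 + 2(64.91) − 1(106) = 23.83
  U: 0 + 2(106) = 212

23.8 mol/min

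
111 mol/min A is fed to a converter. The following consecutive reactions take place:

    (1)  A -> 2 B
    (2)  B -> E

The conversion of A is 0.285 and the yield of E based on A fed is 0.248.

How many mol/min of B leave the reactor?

35.7 mol/min

Conversion of A: A consumed = 1ξ₁ = 0.285 × 111 → ξ₁ = 31.63 mol/min.
Yield of E: 1ξ₂ / 111 = 0.248 → ξ₂ = 27.53 mol/min.
Outlet amounts (n = n₀ + Σ ν·ξ):
  A: 111 − 1(31.63) = 79.37
  B: 0 + 2(31.63) − 1(27.53) = 35.74
  E: 0 + 1(27.53) = 27.53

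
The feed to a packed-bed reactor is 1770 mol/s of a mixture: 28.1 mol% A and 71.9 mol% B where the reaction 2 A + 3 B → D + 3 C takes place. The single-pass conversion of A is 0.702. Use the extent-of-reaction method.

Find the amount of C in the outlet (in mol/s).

A reacted = 0.702 × 497.4 = 349.2 mol/s; ν_A = −2, so ξ = 349.2/2 = 174.6 mol/s.
Outlet amounts (n = n₀ + ν ξ):
  A: 497.4 − 2(174.6) = 148.2
  B: 1273 − 3(174.6) = 748.9
  D: 0 + 1(174.6) = 174.6
  C: 0 + 3(174.6) = 523.7

524 mol/s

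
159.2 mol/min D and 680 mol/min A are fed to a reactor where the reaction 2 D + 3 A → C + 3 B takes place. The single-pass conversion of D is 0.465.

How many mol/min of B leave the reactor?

111 mol/min

D reacted = 0.465 × 159.2 = 74.03 mol/min; ν_D = −2, so ξ = 74.03/2 = 37.01 mol/min.
Outlet amounts (n = n₀ + ν ξ):
  D: 159.2 − 2(37.01) = 85.17
  A: 680 − 3(37.01) = 569
  C: 0 + 1(37.01) = 37.01
  B: 0 + 3(37.01) = 111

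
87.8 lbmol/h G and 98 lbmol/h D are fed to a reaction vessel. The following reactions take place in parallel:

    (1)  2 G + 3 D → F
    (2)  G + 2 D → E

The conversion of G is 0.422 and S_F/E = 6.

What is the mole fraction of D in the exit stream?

0.367

Conversion of G: G consumed = 0.422 × 87.8 = 37.05 lbmol/h = 2ξ₁ + 1ξ₂.
Selectivity: 1ξ₁ / (1ξ₂) = 6 → ξ₁ = 6 ξ₂.
Substitute: (2·6 + 1) ξ₂ = 37.05 → ξ₂ = 2.85 lbmol/h, ξ₁ = 17.1 lbmol/h.
Outlet amounts (n = n₀ + Σ ν·ξ):
  G: 87.8 − 2(17.1) − 1(2.85) = 50.75
  D: 98 − 3(17.1) − 2(2.85) = 41
  F: 0 + 1(17.1) = 17.1
  E: 0 + 1(2.85) = 2.85
Total out = 111.7 lbmol/h; y_D = 41 / 111.7 = 0.367.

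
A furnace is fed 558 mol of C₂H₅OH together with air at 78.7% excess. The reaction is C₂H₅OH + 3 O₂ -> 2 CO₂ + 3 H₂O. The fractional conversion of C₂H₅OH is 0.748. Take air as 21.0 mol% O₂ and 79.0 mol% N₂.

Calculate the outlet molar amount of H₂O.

1250 mol

Stoichiometric O₂ = 3 × 558 = 1674 mol; O₂ fed = 1674 × 1.787 = 2991 mol.
N₂ fed = 2991 × 79/21 = 11250 mol.
Fuel reacted = 0.748 × 558 → ξ = 417.4 mol.
Outlet (n = n₀ + ν ξ):
  C₂H₅OH: 558 − 1(417.4) = 140.6
  O₂: 2991 − 3(417.4) = 1739
  N₂: 11250 (inert)
  CO₂: 0 + 2(417.4) = 834.8
  H₂O: 0 + 3(417.4) = 1252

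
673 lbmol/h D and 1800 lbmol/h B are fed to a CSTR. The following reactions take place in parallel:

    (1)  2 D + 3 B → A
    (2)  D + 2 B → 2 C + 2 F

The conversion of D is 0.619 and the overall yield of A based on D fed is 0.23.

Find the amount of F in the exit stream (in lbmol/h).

214 lbmol/h

Yield of A: 1ξ₁ / 673 = 0.23 → ξ₁ = 154.8 lbmol/h.
Conversion of D: 2ξ₁ + 1ξ₂ = 0.619 × 673 = 416.6 → ξ₂ = 107 lbmol/h.
Outlet amounts (n = n₀ + Σ ν·ξ):
  D: 673 − 2(154.8) − 1(107) = 256.4
  B: 1800 − 3(154.8) − 2(107) = 1122
  A: 0 + 1(154.8) = 154.8
  C: 0 + 2(107) = 214
  F: 0 + 2(107) = 214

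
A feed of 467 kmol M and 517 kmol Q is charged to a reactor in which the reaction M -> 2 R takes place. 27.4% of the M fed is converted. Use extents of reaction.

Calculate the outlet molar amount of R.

256 kmol

M reacted = 0.274 × 467 = 128 kmol; ν_M = −1, so ξ = 128/1 = 128 kmol.
Outlet amounts (n = n₀ + ν ξ):
  M: 467 − 1(128) = 339
  R: 0 + 2(128) = 255.9
  Q: 517 (inert)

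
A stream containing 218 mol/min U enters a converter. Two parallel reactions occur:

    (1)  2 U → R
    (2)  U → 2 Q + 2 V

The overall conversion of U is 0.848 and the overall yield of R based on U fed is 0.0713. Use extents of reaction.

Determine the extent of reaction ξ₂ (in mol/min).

ξ₂ = 154 mol/min

Yield of R: 1ξ₁ / 218 = 0.0713 → ξ₁ = 15.54 mol/min.
Conversion of U: 2ξ₁ + 1ξ₂ = 0.848 × 218 = 184.9 → ξ₂ = 153.8 mol/min.
Outlet amounts (n = n₀ + Σ ν·ξ):
  U: 218 − 2(15.54) − 1(153.8) = 33.14
  R: 0 + 1(15.54) = 15.54
  Q: 0 + 2(153.8) = 307.6
  V: 0 + 2(153.8) = 307.6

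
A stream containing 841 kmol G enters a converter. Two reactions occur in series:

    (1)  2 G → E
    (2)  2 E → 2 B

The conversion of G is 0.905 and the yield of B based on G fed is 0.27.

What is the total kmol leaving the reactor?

Conversion of G: G consumed = 2ξ₁ = 0.905 × 841 → ξ₁ = 380.6 kmol.
Yield of B: 2ξ₂ / 841 = 0.27 → ξ₂ = 113.5 kmol.
Outlet amounts (n = n₀ + Σ ν·ξ):
  G: 841 − 2(380.6) = 79.89
  E: 0 + 1(380.6) − 2(113.5) = 153.5
  B: 0 + 2(113.5) = 227.1
Total out = 79.89 + 153.5 + 227.1 = 460.4 kmol.

460 kmol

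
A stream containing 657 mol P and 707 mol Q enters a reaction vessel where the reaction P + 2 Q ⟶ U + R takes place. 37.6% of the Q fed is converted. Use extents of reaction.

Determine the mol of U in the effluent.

Q reacted = 0.376 × 707 = 265.8 mol; ν_Q = −2, so ξ = 265.8/2 = 132.9 mol.
Outlet amounts (n = n₀ + ν ξ):
  P: 657 − 1(132.9) = 524.1
  Q: 707 − 2(132.9) = 441.2
  U: 0 + 1(132.9) = 132.9
  R: 0 + 1(132.9) = 132.9

133 mol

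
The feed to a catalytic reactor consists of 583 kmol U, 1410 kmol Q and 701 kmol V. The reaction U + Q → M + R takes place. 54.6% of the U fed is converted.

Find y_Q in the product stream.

U reacted = 0.546 × 583 = 318.3 kmol; ν_U = −1, so ξ = 318.3/1 = 318.3 kmol.
Outlet amounts (n = n₀ + ν ξ):
  U: 583 − 1(318.3) = 264.7
  Q: 1410 − 1(318.3) = 1092
  M: 0 + 1(318.3) = 318.3
  R: 0 + 1(318.3) = 318.3
  V: 701 (inert)
Total out = 2694 kmol; y_Q = 1092 / 2694 = 0.4052.

0.405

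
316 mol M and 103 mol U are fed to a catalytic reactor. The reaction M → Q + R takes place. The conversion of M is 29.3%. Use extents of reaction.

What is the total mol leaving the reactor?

M reacted = 0.293 × 316 = 92.59 mol; ν_M = −1, so ξ = 92.59/1 = 92.59 mol.
Outlet amounts (n = n₀ + ν ξ):
  M: 316 − 1(92.59) = 223.4
  Q: 0 + 1(92.59) = 92.59
  R: 0 + 1(92.59) = 92.59
  U: 103 (inert)
Total out = 223.4 + 92.59 + 92.59 + 103 = 511.6 mol.

512 mol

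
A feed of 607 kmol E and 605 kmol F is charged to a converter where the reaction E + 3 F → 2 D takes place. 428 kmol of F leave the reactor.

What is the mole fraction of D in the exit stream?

0.108

For F: n = n₀ − 3ξ → 428 = 605 − 3ξ, giving ξ = 59 kmol.
Outlet amounts (n = n₀ + ν ξ):
  E: 607 − 1(59) = 548
  F: 605 − 3(59) = 428
  D: 0 + 2(59) = 118
Total out = 1094 kmol; y_D = 118 / 1094 = 0.1079.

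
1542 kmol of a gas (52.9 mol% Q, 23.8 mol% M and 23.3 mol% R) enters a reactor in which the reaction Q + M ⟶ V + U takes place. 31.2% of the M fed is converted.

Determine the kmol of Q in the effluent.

M reacted = 0.312 × 367 = 114.5 kmol; ν_M = −1, so ξ = 114.5/1 = 114.5 kmol.
Outlet amounts (n = n₀ + ν ξ):
  Q: 815.7 − 1(114.5) = 701.2
  M: 367 − 1(114.5) = 252.5
  V: 0 + 1(114.5) = 114.5
  U: 0 + 1(114.5) = 114.5
  R: 359.3 (inert)

701 kmol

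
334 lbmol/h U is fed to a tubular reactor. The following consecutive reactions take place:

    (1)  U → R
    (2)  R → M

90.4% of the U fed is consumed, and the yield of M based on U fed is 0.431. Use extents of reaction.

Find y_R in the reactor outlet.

Conversion of U: U consumed = 1ξ₁ = 0.904 × 334 → ξ₁ = 301.9 lbmol/h.
Yield of M: 1ξ₂ / 334 = 0.431 → ξ₂ = 144 lbmol/h.
Outlet amounts (n = n₀ + Σ ν·ξ):
  U: 334 − 1(301.9) = 32.06
  R: 0 + 1(301.9) − 1(144) = 158
  M: 0 + 1(144) = 144
Total out = 334 lbmol/h; y_R = 158 / 334 = 0.473.

0.473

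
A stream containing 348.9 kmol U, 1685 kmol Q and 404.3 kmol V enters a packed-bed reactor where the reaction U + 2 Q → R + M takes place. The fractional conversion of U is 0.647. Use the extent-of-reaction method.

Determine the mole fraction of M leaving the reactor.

0.102

U reacted = 0.647 × 348.9 = 225.7 kmol; ν_U = −1, so ξ = 225.7/1 = 225.7 kmol.
Outlet amounts (n = n₀ + ν ξ):
  U: 348.9 − 1(225.7) = 123.2
  Q: 1685 − 2(225.7) = 1234
  R: 0 + 1(225.7) = 225.7
  M: 0 + 1(225.7) = 225.7
  V: 404.3 (inert)
Total out = 2212 kmol; y_M = 225.7 / 2212 = 0.102.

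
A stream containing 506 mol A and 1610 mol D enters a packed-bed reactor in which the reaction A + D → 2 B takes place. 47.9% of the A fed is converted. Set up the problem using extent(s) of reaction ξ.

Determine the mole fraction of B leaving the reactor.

0.229

A reacted = 0.479 × 506 = 242.4 mol; ν_A = −1, so ξ = 242.4/1 = 242.4 mol.
Outlet amounts (n = n₀ + ν ξ):
  A: 506 − 1(242.4) = 263.6
  D: 1610 − 1(242.4) = 1368
  B: 0 + 2(242.4) = 484.7
Total out = 2116 mol; y_B = 484.7 / 2116 = 0.2291.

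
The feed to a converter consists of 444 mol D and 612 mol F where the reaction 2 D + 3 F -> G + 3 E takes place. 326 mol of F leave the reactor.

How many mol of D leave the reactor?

253 mol

For F: n = n₀ − 3ξ → 326 = 612 − 3ξ, giving ξ = 95.33 mol.
Outlet amounts (n = n₀ + ν ξ):
  D: 444 − 2(95.33) = 253.3
  F: 612 − 3(95.33) = 326
  G: 0 + 1(95.33) = 95.33
  E: 0 + 3(95.33) = 286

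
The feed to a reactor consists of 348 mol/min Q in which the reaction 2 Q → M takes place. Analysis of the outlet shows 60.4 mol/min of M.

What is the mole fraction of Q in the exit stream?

For M: n = n₀ + 1ξ → 60.4 = 0 + 1ξ, giving ξ = 60.4 mol/min.
Outlet amounts (n = n₀ + ν ξ):
  Q: 348 − 2(60.4) = 227.2
  M: 0 + 1(60.4) = 60.4
Total out = 287.6 mol/min; y_Q = 227.2 / 287.6 = 0.79.

0.79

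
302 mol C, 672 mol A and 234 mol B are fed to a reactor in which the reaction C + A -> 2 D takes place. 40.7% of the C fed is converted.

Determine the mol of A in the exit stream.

C reacted = 0.407 × 302 = 122.9 mol; ν_C = −1, so ξ = 122.9/1 = 122.9 mol.
Outlet amounts (n = n₀ + ν ξ):
  C: 302 − 1(122.9) = 179.1
  A: 672 − 1(122.9) = 549.1
  D: 0 + 2(122.9) = 245.8
  B: 234 (inert)

549 mol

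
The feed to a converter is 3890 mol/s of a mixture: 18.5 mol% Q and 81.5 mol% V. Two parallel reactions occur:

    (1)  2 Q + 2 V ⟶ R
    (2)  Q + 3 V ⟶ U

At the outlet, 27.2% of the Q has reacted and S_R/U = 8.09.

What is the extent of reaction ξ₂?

Conversion of Q: Q consumed = 0.272 × 719.6 = 195.7 mol/s = 2ξ₁ + 1ξ₂.
Selectivity: 1ξ₁ / (1ξ₂) = 8.09 → ξ₁ = 8.09 ξ₂.
Substitute: (2·8.09 + 1) ξ₂ = 195.7 → ξ₂ = 11.39 mol/s, ξ₁ = 92.18 mol/s.
Outlet amounts (n = n₀ + Σ ν·ξ):
  Q: 719.6 − 2(92.18) − 1(11.39) = 523.9
  V: 3170 − 2(92.18) − 3(11.39) = 2952
  R: 0 + 1(92.18) = 92.18
  U: 0 + 1(11.39) = 11.39

ξ₂ = 11.4 mol/s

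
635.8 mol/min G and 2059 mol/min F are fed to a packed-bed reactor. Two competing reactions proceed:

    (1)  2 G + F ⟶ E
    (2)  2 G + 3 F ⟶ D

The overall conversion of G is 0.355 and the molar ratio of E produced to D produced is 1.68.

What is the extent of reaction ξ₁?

ξ₁ = 70.7 mol/min

Conversion of G: G consumed = 0.355 × 635.8 = 225.7 mol/min = 2ξ₁ + 2ξ₂.
Selectivity: 1ξ₁ / (1ξ₂) = 1.68 → ξ₁ = 1.68 ξ₂.
Substitute: (2·1.68 + 2) ξ₂ = 225.7 → ξ₂ = 42.11 mol/min, ξ₁ = 70.74 mol/min.
Outlet amounts (n = n₀ + Σ ν·ξ):
  G: 635.8 − 2(70.74) − 2(42.11) = 410.1
  F: 2059 − 1(70.74) − 3(42.11) = 1862
  E: 0 + 1(70.74) = 70.74
  D: 0 + 1(42.11) = 42.11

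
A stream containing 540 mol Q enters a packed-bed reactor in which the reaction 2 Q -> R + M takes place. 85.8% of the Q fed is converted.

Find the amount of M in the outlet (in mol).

Q reacted = 0.858 × 540 = 463.3 mol; ν_Q = −2, so ξ = 463.3/2 = 231.7 mol.
Outlet amounts (n = n₀ + ν ξ):
  Q: 540 − 2(231.7) = 76.68
  R: 0 + 1(231.7) = 231.7
  M: 0 + 1(231.7) = 231.7

232 mol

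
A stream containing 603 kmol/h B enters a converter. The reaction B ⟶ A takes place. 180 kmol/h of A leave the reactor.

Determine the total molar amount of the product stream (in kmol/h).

603 kmol/h

For A: n = n₀ + 1ξ → 180 = 0 + 1ξ, giving ξ = 180 kmol/h.
Outlet amounts (n = n₀ + ν ξ):
  B: 603 − 1(180) = 423
  A: 0 + 1(180) = 180
Total out = 423 + 180 = 603 kmol/h.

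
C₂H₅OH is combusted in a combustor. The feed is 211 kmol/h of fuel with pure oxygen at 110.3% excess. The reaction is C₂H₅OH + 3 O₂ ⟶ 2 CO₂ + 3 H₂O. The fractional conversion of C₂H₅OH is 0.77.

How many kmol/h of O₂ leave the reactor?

Stoichiometric O₂ = 3 × 211 = 633 kmol/h; O₂ fed = 633 × 2.103 = 1331 kmol/h.
Fuel reacted = 0.77 × 211 → ξ = 162.5 kmol/h.
Outlet (n = n₀ + ν ξ):
  C₂H₅OH: 211 − 1(162.5) = 48.53
  O₂: 1331 − 3(162.5) = 843.8
  CO₂: 0 + 2(162.5) = 324.9
  H₂O: 0 + 3(162.5) = 487.4

844 kmol/h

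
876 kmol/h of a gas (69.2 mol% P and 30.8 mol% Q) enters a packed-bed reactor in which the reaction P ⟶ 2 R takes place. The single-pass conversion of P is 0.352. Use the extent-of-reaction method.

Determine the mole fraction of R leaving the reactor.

P reacted = 0.352 × 606.2 = 213.4 kmol/h; ν_P = −1, so ξ = 213.4/1 = 213.4 kmol/h.
Outlet amounts (n = n₀ + ν ξ):
  P: 606.2 − 1(213.4) = 392.8
  R: 0 + 2(213.4) = 426.8
  Q: 269.8 (inert)
Total out = 1089 kmol/h; y_R = 426.8 / 1089 = 0.3917.

0.392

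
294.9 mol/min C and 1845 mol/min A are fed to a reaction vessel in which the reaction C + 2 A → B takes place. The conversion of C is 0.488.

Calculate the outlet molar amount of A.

1560 mol/min

C reacted = 0.488 × 294.9 = 143.9 mol/min; ν_C = −1, so ξ = 143.9/1 = 143.9 mol/min.
Outlet amounts (n = n₀ + ν ξ):
  C: 294.9 − 1(143.9) = 151
  A: 1845 − 2(143.9) = 1557
  B: 0 + 1(143.9) = 143.9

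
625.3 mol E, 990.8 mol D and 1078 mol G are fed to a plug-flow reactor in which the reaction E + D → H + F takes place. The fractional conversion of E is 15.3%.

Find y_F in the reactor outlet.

E reacted = 0.153 × 625.3 = 95.67 mol; ν_E = −1, so ξ = 95.67/1 = 95.67 mol.
Outlet amounts (n = n₀ + ν ξ):
  E: 625.3 − 1(95.67) = 529.6
  D: 990.8 − 1(95.67) = 895.1
  H: 0 + 1(95.67) = 95.67
  F: 0 + 1(95.67) = 95.67
  G: 1078 (inert)
Total out = 2694 mol; y_F = 95.67 / 2694 = 0.03551.

0.0355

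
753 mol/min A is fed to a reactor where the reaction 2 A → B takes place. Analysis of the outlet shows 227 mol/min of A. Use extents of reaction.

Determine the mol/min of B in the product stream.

For A: n = n₀ − 2ξ → 227 = 753 − 2ξ, giving ξ = 263 mol/min.
Outlet amounts (n = n₀ + ν ξ):
  A: 753 − 2(263) = 227
  B: 0 + 1(263) = 263

263 mol/min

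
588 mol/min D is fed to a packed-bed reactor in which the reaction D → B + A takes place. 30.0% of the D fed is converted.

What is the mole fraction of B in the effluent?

D reacted = 0.3 × 588 = 176.4 mol/min; ν_D = −1, so ξ = 176.4/1 = 176.4 mol/min.
Outlet amounts (n = n₀ + ν ξ):
  D: 588 − 1(176.4) = 411.6
  B: 0 + 1(176.4) = 176.4
  A: 0 + 1(176.4) = 176.4
Total out = 764.4 mol/min; y_B = 176.4 / 764.4 = 0.2308.

0.231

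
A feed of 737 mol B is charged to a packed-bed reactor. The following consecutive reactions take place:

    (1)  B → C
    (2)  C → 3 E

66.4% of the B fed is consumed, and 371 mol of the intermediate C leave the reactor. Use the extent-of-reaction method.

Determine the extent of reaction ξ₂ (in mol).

ξ₂ = 118 mol

Conversion of B: B consumed = 1ξ₁ = 0.664 × 737 → ξ₁ = 489.4 mol.
C balance: n_C = 0 + 1ξ₁ − 1ξ₂ = 371 → ξ₂ = (1·489.4 − 371)/1 = 118.4 mol.
Outlet amounts (n = n₀ + Σ ν·ξ):
  B: 737 − 1(489.4) = 247.6
  C: 0 + 1(489.4) − 1(118.4) = 371
  E: 0 + 3(118.4) = 355.1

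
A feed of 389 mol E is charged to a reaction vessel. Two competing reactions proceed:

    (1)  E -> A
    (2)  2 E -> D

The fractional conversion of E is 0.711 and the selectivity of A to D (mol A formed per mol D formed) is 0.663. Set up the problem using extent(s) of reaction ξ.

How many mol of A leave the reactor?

68.9 mol

Conversion of E: E consumed = 0.711 × 389 = 276.6 mol = 1ξ₁ + 2ξ₂.
Selectivity: 1ξ₁ / (1ξ₂) = 0.663 → ξ₁ = 0.663 ξ₂.
Substitute: (1·0.663 + 2) ξ₂ = 276.6 → ξ₂ = 103.9 mol, ξ₁ = 68.86 mol.
Outlet amounts (n = n₀ + Σ ν·ξ):
  E: 389 − 1(68.86) − 2(103.9) = 112.4
  A: 0 + 1(68.86) = 68.86
  D: 0 + 1(103.9) = 103.9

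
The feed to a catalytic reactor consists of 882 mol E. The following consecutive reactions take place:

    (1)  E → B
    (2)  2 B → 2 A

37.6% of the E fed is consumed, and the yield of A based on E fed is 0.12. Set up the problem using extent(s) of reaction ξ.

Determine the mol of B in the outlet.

Conversion of E: E consumed = 1ξ₁ = 0.376 × 882 → ξ₁ = 331.6 mol.
Yield of A: 2ξ₂ / 882 = 0.12 → ξ₂ = 52.92 mol.
Outlet amounts (n = n₀ + Σ ν·ξ):
  E: 882 − 1(331.6) = 550.4
  B: 0 + 1(331.6) − 2(52.92) = 225.8
  A: 0 + 2(52.92) = 105.8

226 mol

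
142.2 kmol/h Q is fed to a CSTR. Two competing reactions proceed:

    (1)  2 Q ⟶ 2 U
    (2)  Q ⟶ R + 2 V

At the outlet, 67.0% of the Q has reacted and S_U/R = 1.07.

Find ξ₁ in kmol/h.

Conversion of Q: Q consumed = 0.67 × 142.2 = 95.27 kmol/h = 2ξ₁ + 1ξ₂.
Selectivity: 2ξ₁ / (1ξ₂) = 1.07 → ξ₁ = 0.535 ξ₂.
Substitute: (2·0.535 + 1) ξ₂ = 95.27 → ξ₂ = 46.03 kmol/h, ξ₁ = 24.62 kmol/h.
Outlet amounts (n = n₀ + Σ ν·ξ):
  Q: 142.2 − 2(24.62) − 1(46.03) = 46.93
  U: 0 + 2(24.62) = 49.25
  R: 0 + 1(46.03) = 46.03
  V: 0 + 2(46.03) = 92.05

ξ₁ = 24.6 kmol/h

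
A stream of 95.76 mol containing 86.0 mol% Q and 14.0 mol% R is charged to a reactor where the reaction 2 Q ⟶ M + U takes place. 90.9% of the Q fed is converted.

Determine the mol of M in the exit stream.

Q reacted = 0.909 × 82.35 = 74.86 mol; ν_Q = −2, so ξ = 74.86/2 = 37.43 mol.
Outlet amounts (n = n₀ + ν ξ):
  Q: 82.35 − 2(37.43) = 7.494
  M: 0 + 1(37.43) = 37.43
  U: 0 + 1(37.43) = 37.43
  R: 13.41 (inert)

37.4 mol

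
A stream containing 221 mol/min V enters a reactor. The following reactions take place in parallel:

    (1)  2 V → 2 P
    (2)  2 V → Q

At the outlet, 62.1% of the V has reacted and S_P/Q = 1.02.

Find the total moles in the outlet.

Conversion of V: V consumed = 0.621 × 221 = 137.2 mol/min = 2ξ₁ + 2ξ₂.
Selectivity: 2ξ₁ / (1ξ₂) = 1.02 → ξ₁ = 0.51 ξ₂.
Substitute: (2·0.51 + 2) ξ₂ = 137.2 → ξ₂ = 45.44 mol/min, ξ₁ = 23.18 mol/min.
Outlet amounts (n = n₀ + Σ ν·ξ):
  V: 221 − 2(23.18) − 2(45.44) = 83.76
  P: 0 + 2(23.18) = 46.35
  Q: 0 + 1(45.44) = 45.44
Total out = 83.76 + 46.35 + 45.44 = 175.6 mol/min.

176 mol/min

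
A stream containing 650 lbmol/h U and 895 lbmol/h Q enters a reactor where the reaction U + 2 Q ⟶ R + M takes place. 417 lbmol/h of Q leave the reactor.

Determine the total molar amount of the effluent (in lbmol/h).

1310 lbmol/h

For Q: n = n₀ − 2ξ → 417 = 895 − 2ξ, giving ξ = 239 lbmol/h.
Outlet amounts (n = n₀ + ν ξ):
  U: 650 − 1(239) = 411
  Q: 895 − 2(239) = 417
  R: 0 + 1(239) = 239
  M: 0 + 1(239) = 239
Total out = 411 + 417 + 239 + 239 = 1306 lbmol/h.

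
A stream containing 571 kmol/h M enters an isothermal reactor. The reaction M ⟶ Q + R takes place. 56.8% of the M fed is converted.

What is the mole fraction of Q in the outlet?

0.362

M reacted = 0.568 × 571 = 324.3 kmol/h; ν_M = −1, so ξ = 324.3/1 = 324.3 kmol/h.
Outlet amounts (n = n₀ + ν ξ):
  M: 571 − 1(324.3) = 246.7
  Q: 0 + 1(324.3) = 324.3
  R: 0 + 1(324.3) = 324.3
Total out = 895.3 kmol/h; y_Q = 324.3 / 895.3 = 0.3622.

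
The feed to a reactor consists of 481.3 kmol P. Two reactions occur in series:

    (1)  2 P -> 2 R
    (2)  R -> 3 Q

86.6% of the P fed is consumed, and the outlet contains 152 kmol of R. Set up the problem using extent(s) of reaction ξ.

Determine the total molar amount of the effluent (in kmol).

Conversion of P: P consumed = 2ξ₁ = 0.866 × 481.3 → ξ₁ = 208.4 kmol.
R balance: n_R = 0 + 2ξ₁ − 1ξ₂ = 152 → ξ₂ = (2·208.4 − 152)/1 = 264.8 kmol.
Outlet amounts (n = n₀ + Σ ν·ξ):
  P: 481.3 − 2(208.4) = 64.49
  R: 0 + 2(208.4) − 1(264.8) = 152
  Q: 0 + 3(264.8) = 794.4
Total out = 64.49 + 152 + 794.4 = 1011 kmol.

1010 kmol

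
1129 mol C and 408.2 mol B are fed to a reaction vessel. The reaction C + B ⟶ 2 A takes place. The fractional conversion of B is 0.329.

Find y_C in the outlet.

0.647

B reacted = 0.329 × 408.2 = 134.3 mol; ν_B = −1, so ξ = 134.3/1 = 134.3 mol.
Outlet amounts (n = n₀ + ν ξ):
  C: 1129 − 1(134.3) = 994.7
  B: 408.2 − 1(134.3) = 273.9
  A: 0 + 2(134.3) = 268.6
Total out = 1537 mol; y_C = 994.7 / 1537 = 0.6471.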